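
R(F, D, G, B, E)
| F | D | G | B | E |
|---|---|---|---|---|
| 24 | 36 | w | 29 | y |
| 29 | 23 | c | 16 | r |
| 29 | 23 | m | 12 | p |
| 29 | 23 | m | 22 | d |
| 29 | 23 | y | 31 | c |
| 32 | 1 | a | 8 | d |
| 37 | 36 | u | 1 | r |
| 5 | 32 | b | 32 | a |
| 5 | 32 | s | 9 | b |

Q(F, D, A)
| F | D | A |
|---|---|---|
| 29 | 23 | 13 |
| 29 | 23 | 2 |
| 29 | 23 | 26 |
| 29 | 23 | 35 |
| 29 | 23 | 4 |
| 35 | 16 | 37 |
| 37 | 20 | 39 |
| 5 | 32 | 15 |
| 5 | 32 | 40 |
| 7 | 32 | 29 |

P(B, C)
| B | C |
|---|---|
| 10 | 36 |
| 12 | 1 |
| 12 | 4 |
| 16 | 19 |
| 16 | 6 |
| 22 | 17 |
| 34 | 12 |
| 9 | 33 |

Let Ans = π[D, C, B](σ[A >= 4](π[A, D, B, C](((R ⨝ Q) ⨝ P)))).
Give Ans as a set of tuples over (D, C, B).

{(23, 1, 12), (23, 17, 22), (23, 19, 16), (23, 4, 12), (23, 6, 16), (32, 33, 9)}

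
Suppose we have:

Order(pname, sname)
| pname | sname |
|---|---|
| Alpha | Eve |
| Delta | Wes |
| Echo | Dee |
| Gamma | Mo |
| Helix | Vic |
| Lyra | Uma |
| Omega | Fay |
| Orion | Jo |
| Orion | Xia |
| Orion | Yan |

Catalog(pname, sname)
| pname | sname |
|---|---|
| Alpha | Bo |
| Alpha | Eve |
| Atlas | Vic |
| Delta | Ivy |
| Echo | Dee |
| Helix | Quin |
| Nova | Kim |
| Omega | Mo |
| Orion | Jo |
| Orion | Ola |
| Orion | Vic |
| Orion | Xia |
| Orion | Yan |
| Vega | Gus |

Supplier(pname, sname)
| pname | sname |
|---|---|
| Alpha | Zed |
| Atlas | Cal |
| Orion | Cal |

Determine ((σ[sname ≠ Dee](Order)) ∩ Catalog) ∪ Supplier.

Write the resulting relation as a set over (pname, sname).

{(Alpha, Eve), (Alpha, Zed), (Atlas, Cal), (Orion, Cal), (Orion, Jo), (Orion, Xia), (Orion, Yan)}

Selection sname ≠ Dee: {(Alpha, Eve), (Delta, Wes), (Gamma, Mo), (Helix, Vic), (Lyra, Uma), (Omega, Fay), (Orion, Jo), (Orion, Xia), (Orion, Yan)}
Set intersection of the two operands is {(Alpha, Eve), (Orion, Jo), (Orion, Xia), (Orion, Yan)}.
Set union of the two operands is {(Alpha, Eve), (Alpha, Zed), (Atlas, Cal), (Orion, Cal), (Orion, Jo), (Orion, Xia), (Orion, Yan)}.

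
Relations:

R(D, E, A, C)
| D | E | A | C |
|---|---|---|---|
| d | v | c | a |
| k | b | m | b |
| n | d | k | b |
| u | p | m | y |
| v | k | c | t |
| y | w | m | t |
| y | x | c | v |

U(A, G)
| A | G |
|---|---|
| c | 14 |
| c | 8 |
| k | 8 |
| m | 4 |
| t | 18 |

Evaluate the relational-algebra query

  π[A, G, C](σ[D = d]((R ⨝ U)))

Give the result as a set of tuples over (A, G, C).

Natural join on A: {(d, v, c, a, 14), (d, v, c, a, 8), (k, b, m, b, 4), (n, d, k, b, 8), (u, p, m, y, 4), (v, k, c, t, 14), (v, k, c, t, 8), (y, w, m, t, 4), (y, x, c, v, 14), (y, x, c, v, 8)}
Selection D = d: {(d, v, c, a, 14), (d, v, c, a, 8)}
π[A, G, C]: project onto (A, G, C) → {(c, 14, a), (c, 8, a)}

{(c, 14, a), (c, 8, a)}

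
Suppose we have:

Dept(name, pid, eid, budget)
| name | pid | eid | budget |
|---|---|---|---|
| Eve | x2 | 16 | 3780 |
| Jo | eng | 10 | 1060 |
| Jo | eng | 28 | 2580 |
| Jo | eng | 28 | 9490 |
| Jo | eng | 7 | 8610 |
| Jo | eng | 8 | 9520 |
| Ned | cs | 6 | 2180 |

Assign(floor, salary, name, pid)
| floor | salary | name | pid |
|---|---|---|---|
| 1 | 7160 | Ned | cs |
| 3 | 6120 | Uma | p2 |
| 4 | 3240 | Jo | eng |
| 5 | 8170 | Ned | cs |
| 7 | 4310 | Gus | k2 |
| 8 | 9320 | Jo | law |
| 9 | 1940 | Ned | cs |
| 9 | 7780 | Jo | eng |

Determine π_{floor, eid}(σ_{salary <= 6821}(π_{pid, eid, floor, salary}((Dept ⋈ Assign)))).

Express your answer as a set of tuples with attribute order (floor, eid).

Dept ⋈ Assign (natural join on name, pid): {(Jo, eng, 10, 1060, 4, 3240), (Jo, eng, 10, 1060, 9, 7780), (Jo, eng, 28, 2580, 4, 3240), (Jo, eng, 28, 2580, 9, 7780), (Jo, eng, 28, 9490, 4, 3240), (Jo, eng, 28, 9490, 9, 7780), (Jo, eng, 7, 8610, 4, 3240), (Jo, eng, 7, 8610, 9, 7780), (Jo, eng, 8, 9520, 4, 3240), (Jo, eng, 8, 9520, 9, 7780), (Ned, cs, 6, 2180, 1, 7160), (Ned, cs, 6, 2180, 5, 8170), (Ned, cs, 6, 2180, 9, 1940)}
π_{pid, eid, floor, salary} gives {(cs, 6, 1, 7160), (cs, 6, 5, 8170), (cs, 6, 9, 1940), (eng, 10, 4, 3240), (eng, 10, 9, 7780), (eng, 28, 4, 3240), (eng, 28, 9, 7780), (eng, 7, 4, 3240), (eng, 7, 9, 7780), (eng, 8, 4, 3240), (eng, 8, 9, 7780)} (2 duplicate(s) eliminated).
Selection salary <= 6821: {(cs, 6, 9, 1940), (eng, 10, 4, 3240), (eng, 28, 4, 3240), (eng, 7, 4, 3240), (eng, 8, 4, 3240)}
π_{floor, eid} gives {(4, 10), (4, 28), (4, 7), (4, 8), (9, 6)}.

{(4, 10), (4, 28), (4, 7), (4, 8), (9, 6)}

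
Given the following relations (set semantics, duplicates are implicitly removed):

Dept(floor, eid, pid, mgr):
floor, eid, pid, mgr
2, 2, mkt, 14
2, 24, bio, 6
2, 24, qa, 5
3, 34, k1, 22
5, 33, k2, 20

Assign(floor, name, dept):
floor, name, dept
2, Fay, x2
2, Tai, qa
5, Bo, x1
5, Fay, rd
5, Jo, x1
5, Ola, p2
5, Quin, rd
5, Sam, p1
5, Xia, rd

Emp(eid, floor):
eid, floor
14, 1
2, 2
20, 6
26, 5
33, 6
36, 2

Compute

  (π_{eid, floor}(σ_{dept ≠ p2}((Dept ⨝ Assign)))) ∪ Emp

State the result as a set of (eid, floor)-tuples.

{(14, 1), (2, 2), (20, 6), (24, 2), (26, 5), (33, 5), (33, 6), (36, 2)}

Natural join on floor: {(2, 2, mkt, 14, Fay, x2), (2, 2, mkt, 14, Tai, qa), (2, 24, bio, 6, Fay, x2), (2, 24, bio, 6, Tai, qa), (2, 24, qa, 5, Fay, x2), (2, 24, qa, 5, Tai, qa), (5, 33, k2, 20, Bo, x1), (5, 33, k2, 20, Fay, rd), (5, 33, k2, 20, Jo, x1), (5, 33, k2, 20, Ola, p2), (5, 33, k2, 20, Quin, rd), (5, 33, k2, 20, Sam, p1), (5, 33, k2, 20, Xia, rd)}
σ[dept ≠ p2]: keep tuples satisfying dept ≠ p2 → {(2, 2, mkt, 14, Fay, x2), (2, 2, mkt, 14, Tai, qa), (2, 24, bio, 6, Fay, x2), (2, 24, bio, 6, Tai, qa), (2, 24, qa, 5, Fay, x2), (2, 24, qa, 5, Tai, qa), (5, 33, k2, 20, Bo, x1), (5, 33, k2, 20, Fay, rd), (5, 33, k2, 20, Jo, x1), (5, 33, k2, 20, Quin, rd), (5, 33, k2, 20, Sam, p1), (5, 33, k2, 20, Xia, rd)}
π[eid, floor]: project onto (eid, floor) (9 duplicate(s) eliminated) → {(2, 2), (24, 2), (33, 5)}
Set union of the two operands is {(14, 1), (2, 2), (20, 6), (24, 2), (26, 5), (33, 5), (33, 6), (36, 2)}.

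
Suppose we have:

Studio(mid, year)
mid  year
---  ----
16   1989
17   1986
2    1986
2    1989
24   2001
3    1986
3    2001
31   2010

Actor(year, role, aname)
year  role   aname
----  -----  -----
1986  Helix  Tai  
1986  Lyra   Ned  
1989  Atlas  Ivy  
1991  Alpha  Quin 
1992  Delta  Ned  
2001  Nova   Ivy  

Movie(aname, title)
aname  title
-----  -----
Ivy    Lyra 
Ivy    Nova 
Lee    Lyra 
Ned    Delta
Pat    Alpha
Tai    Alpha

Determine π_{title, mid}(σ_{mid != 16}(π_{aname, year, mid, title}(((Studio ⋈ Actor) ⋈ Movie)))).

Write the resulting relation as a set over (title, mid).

Studio ⋈ Actor (natural join on year): {(16, 1989, Atlas, Ivy), (17, 1986, Helix, Tai), (17, 1986, Lyra, Ned), (2, 1986, Helix, Tai), (2, 1986, Lyra, Ned), (2, 1989, Atlas, Ivy), (24, 2001, Nova, Ivy), (3, 1986, Helix, Tai), (3, 1986, Lyra, Ned), (3, 2001, Nova, Ivy)}
(Studio ⋈ Actor) ⋈ Movie (natural join on aname): {(16, 1989, Atlas, Ivy, Lyra), (16, 1989, Atlas, Ivy, Nova), (17, 1986, Helix, Tai, Alpha), (17, 1986, Lyra, Ned, Delta), (2, 1986, Helix, Tai, Alpha), (2, 1986, Lyra, Ned, Delta), (2, 1989, Atlas, Ivy, Lyra), (2, 1989, Atlas, Ivy, Nova), (24, 2001, Nova, Ivy, Lyra), (24, 2001, Nova, Ivy, Nova), (3, 1986, Helix, Tai, Alpha), (3, 1986, Lyra, Ned, Delta), (3, 2001, Nova, Ivy, Lyra), (3, 2001, Nova, Ivy, Nova)}
π_{aname, year, mid, title} gives {(Ivy, 1989, 16, Lyra), (Ivy, 1989, 16, Nova), (Ivy, 1989, 2, Lyra), (Ivy, 1989, 2, Nova), (Ivy, 2001, 24, Lyra), (Ivy, 2001, 24, Nova), (Ivy, 2001, 3, Lyra), (Ivy, 2001, 3, Nova), (Ned, 1986, 17, Delta), (Ned, 1986, 2, Delta), (Ned, 1986, 3, Delta), (Tai, 1986, 17, Alpha), (Tai, 1986, 2, Alpha), (Tai, 1986, 3, Alpha)}.
Selection mid != 16: {(Ivy, 1989, 2, Lyra), (Ivy, 1989, 2, Nova), (Ivy, 2001, 24, Lyra), (Ivy, 2001, 24, Nova), (Ivy, 2001, 3, Lyra), (Ivy, 2001, 3, Nova), (Ned, 1986, 17, Delta), (Ned, 1986, 2, Delta), (Ned, 1986, 3, Delta), (Tai, 1986, 17, Alpha), (Tai, 1986, 2, Alpha), (Tai, 1986, 3, Alpha)}
π_{title, mid} gives {(Alpha, 17), (Alpha, 2), (Alpha, 3), (Delta, 17), (Delta, 2), (Delta, 3), (Lyra, 2), (Lyra, 24), (Lyra, 3), (Nova, 2), (Nova, 24), (Nova, 3)}.

{(Alpha, 17), (Alpha, 2), (Alpha, 3), (Delta, 17), (Delta, 2), (Delta, 3), (Lyra, 2), (Lyra, 24), (Lyra, 3), (Nova, 2), (Nova, 24), (Nova, 3)}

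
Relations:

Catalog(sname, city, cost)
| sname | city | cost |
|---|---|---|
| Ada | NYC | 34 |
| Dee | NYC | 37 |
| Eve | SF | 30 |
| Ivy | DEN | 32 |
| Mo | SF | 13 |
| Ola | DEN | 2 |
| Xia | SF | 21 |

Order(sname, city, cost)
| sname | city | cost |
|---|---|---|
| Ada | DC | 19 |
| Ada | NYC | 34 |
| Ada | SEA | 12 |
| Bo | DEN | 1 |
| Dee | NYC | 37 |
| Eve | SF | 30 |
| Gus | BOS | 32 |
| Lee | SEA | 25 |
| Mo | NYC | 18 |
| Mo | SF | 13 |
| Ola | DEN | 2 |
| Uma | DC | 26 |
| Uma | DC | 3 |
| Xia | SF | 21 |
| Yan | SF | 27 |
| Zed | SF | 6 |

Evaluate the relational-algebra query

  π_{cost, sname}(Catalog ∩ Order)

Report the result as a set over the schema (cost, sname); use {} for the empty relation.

{(13, Mo), (2, Ola), (21, Xia), (30, Eve), (34, Ada), (37, Dee)}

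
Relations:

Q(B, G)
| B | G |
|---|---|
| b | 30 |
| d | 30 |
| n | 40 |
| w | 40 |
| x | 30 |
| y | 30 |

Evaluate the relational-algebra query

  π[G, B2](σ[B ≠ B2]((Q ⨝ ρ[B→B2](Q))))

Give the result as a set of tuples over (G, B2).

{(30, b), (30, d), (30, x), (30, y), (40, n), (40, w)}

ρ[B→B2]: schema becomes (B2, G); tuples unchanged.
Natural join on G: {(b, 30, b), (b, 30, d), (b, 30, x), (b, 30, y), (d, 30, b), (d, 30, d), (d, 30, x), (d, 30, y), (n, 40, n), (n, 40, w), (w, 40, n), (w, 40, w), (x, 30, b), (x, 30, d), (x, 30, x), (x, 30, y), (y, 30, b), (y, 30, d), (y, 30, x), (y, 30, y)}
Selection B ≠ B2: {(b, 30, d), (b, 30, x), (b, 30, y), (d, 30, b), (d, 30, x), (d, 30, y), (n, 40, w), (w, 40, n), (x, 30, b), (x, 30, d), (x, 30, y), (y, 30, b), (y, 30, d), (y, 30, x)}
Keep only column(s) G, B2 (8 duplicate(s) eliminated): {(30, b), (30, d), (30, x), (30, y), (40, n), (40, w)}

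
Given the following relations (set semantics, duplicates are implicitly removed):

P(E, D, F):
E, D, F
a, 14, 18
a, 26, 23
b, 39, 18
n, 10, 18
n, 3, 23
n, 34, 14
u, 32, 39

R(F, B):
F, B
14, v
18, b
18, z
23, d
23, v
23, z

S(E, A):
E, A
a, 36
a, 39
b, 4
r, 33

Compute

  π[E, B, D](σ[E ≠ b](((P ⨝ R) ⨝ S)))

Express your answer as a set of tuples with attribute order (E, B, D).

{(a, b, 14), (a, d, 26), (a, v, 26), (a, z, 14), (a, z, 26)}

P ⋈ R (natural join on F): {(a, 14, 18, b), (a, 14, 18, z), (a, 26, 23, d), (a, 26, 23, v), (a, 26, 23, z), (b, 39, 18, b), (b, 39, 18, z), (n, 10, 18, b), (n, 10, 18, z), (n, 3, 23, d), (n, 3, 23, v), (n, 3, 23, z), (n, 34, 14, v)}
(P ⨝ R) ⋈ S (natural join on E): {(a, 14, 18, b, 36), (a, 14, 18, b, 39), (a, 14, 18, z, 36), (a, 14, 18, z, 39), (a, 26, 23, d, 36), (a, 26, 23, d, 39), (a, 26, 23, v, 36), (a, 26, 23, v, 39), (a, 26, 23, z, 36), (a, 26, 23, z, 39), (b, 39, 18, b, 4), (b, 39, 18, z, 4)}
σ[E ≠ b]: keep tuples satisfying E ≠ b → {(a, 14, 18, b, 36), (a, 14, 18, b, 39), (a, 14, 18, z, 36), (a, 14, 18, z, 39), (a, 26, 23, d, 36), (a, 26, 23, d, 39), (a, 26, 23, v, 36), (a, 26, 23, v, 39), (a, 26, 23, z, 36), (a, 26, 23, z, 39)}
Keep only column(s) E, B, D (5 duplicate(s) eliminated): {(a, b, 14), (a, d, 26), (a, v, 26), (a, z, 14), (a, z, 26)}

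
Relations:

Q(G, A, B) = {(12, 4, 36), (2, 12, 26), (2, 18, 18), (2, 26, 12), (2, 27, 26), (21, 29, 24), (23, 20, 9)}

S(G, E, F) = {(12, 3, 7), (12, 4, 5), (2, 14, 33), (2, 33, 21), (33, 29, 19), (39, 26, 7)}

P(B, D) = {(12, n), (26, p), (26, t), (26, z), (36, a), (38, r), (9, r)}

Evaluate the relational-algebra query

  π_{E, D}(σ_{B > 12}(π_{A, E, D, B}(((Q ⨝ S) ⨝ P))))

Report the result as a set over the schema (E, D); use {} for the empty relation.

{(14, p), (14, t), (14, z), (3, a), (33, p), (33, t), (33, z), (4, a)}

Q ⋈ S (natural join on G): {(12, 4, 36, 3, 7), (12, 4, 36, 4, 5), (2, 12, 26, 14, 33), (2, 12, 26, 33, 21), (2, 18, 18, 14, 33), (2, 18, 18, 33, 21), (2, 26, 12, 14, 33), (2, 26, 12, 33, 21), (2, 27, 26, 14, 33), (2, 27, 26, 33, 21)}
(Q ⨝ S) ⋈ P (natural join on B): {(12, 4, 36, 3, 7, a), (12, 4, 36, 4, 5, a), (2, 12, 26, 14, 33, p), (2, 12, 26, 14, 33, t), (2, 12, 26, 14, 33, z), (2, 12, 26, 33, 21, p), (2, 12, 26, 33, 21, t), (2, 12, 26, 33, 21, z), (2, 26, 12, 14, 33, n), (2, 26, 12, 33, 21, n), (2, 27, 26, 14, 33, p), (2, 27, 26, 14, 33, t), (2, 27, 26, 14, 33, z), (2, 27, 26, 33, 21, p), (2, 27, 26, 33, 21, t), (2, 27, 26, 33, 21, z)}
Projecting to A, E, D, B: {(12, 14, p, 26), (12, 14, t, 26), (12, 14, z, 26), (12, 33, p, 26), (12, 33, t, 26), (12, 33, z, 26), (26, 14, n, 12), (26, 33, n, 12), (27, 14, p, 26), (27, 14, t, 26), (27, 14, z, 26), (27, 33, p, 26), (27, 33, t, 26), (27, 33, z, 26), (4, 3, a, 36), (4, 4, a, 36)}
σ[B > 12]: keep tuples satisfying B > 12 → {(12, 14, p, 26), (12, 14, t, 26), (12, 14, z, 26), (12, 33, p, 26), (12, 33, t, 26), (12, 33, z, 26), (27, 14, p, 26), (27, 14, t, 26), (27, 14, z, 26), (27, 33, p, 26), (27, 33, t, 26), (27, 33, z, 26), (4, 3, a, 36), (4, 4, a, 36)}
Projecting to E, D (6 duplicate(s) eliminated): {(14, p), (14, t), (14, z), (3, a), (33, p), (33, t), (33, z), (4, a)}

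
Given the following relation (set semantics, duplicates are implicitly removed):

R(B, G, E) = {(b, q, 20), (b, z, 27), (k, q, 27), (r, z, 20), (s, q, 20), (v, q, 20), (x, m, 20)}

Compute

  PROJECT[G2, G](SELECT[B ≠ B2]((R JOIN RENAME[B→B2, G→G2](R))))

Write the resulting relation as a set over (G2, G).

{(m, q), (m, z), (q, m), (q, q), (q, z), (z, m), (z, q)}

ρ[B→B2, G→G2]: schema becomes (B2, G2, E); tuples unchanged.
Natural join on E: {(b, q, 20, b, q), (b, q, 20, r, z), (b, q, 20, s, q), (b, q, 20, v, q), (b, q, 20, x, m), (b, z, 27, b, z), (b, z, 27, k, q), (k, q, 27, b, z), (k, q, 27, k, q), (r, z, 20, b, q), (r, z, 20, r, z), (r, z, 20, s, q), (r, z, 20, v, q), (r, z, 20, x, m), (s, q, 20, b, q), (s, q, 20, r, z), (s, q, 20, s, q), (s, q, 20, v, q), (s, q, 20, x, m), (v, q, 20, b, q), (v, q, 20, r, z), (v, q, 20, s, q), (v, q, 20, v, q), (v, q, 20, x, m), (x, m, 20, b, q), (x, m, 20, r, z), (x, m, 20, s, q), (x, m, 20, v, q), (x, m, 20, x, m)}
Apply σ_{B ≠ B2}; surviving tuples: {(b, q, 20, r, z), (b, q, 20, s, q), (b, q, 20, v, q), (b, q, 20, x, m), (b, z, 27, k, q), (k, q, 27, b, z), (r, z, 20, b, q), (r, z, 20, s, q), (r, z, 20, v, q), (r, z, 20, x, m), (s, q, 20, b, q), (s, q, 20, r, z), (s, q, 20, v, q), (s, q, 20, x, m), (v, q, 20, b, q), (v, q, 20, r, z), (v, q, 20, s, q), (v, q, 20, x, m), (x, m, 20, b, q), (x, m, 20, r, z), (x, m, 20, s, q), (x, m, 20, v, q)}
Keep only column(s) G2, G (15 duplicate(s) eliminated): {(m, q), (m, z), (q, m), (q, q), (q, z), (z, m), (z, q)}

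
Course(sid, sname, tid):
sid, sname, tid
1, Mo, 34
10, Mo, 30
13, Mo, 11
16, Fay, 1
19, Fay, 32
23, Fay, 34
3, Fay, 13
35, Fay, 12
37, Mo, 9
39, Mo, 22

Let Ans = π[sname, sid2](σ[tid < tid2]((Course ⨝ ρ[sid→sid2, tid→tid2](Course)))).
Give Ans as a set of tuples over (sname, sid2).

{(Fay, 19), (Fay, 23), (Fay, 3), (Fay, 35), (Mo, 1), (Mo, 10), (Mo, 13), (Mo, 39)}

ρ[sid→sid2, tid→tid2]: schema becomes (sid2, sname, tid2); tuples unchanged.
Natural join on sname: {(1, Mo, 34, 1, 34), (1, Mo, 34, 10, 30), (1, Mo, 34, 13, 11), (1, Mo, 34, 37, 9), (1, Mo, 34, 39, 22), (10, Mo, 30, 1, 34), (10, Mo, 30, 10, 30), (10, Mo, 30, 13, 11), (10, Mo, 30, 37, 9), (10, Mo, 30, 39, 22), (13, Mo, 11, 1, 34), (13, Mo, 11, 10, 30), (13, Mo, 11, 13, 11), (13, Mo, 11, 37, 9), (13, Mo, 11, 39, 22), (16, Fay, 1, 16, 1), (16, Fay, 1, 19, 32), (16, Fay, 1, 23, 34), (16, Fay, 1, 3, 13), (16, Fay, 1, 35, 12), (19, Fay, 32, 16, 1), (19, Fay, 32, 19, 32), (19, Fay, 32, 23, 34), (19, Fay, 32, 3, 13), (19, Fay, 32, 35, 12), (23, Fay, 34, 16, 1), (23, Fay, 34, 19, 32), (23, Fay, 34, 23, 34), (23, Fay, 34, 3, 13), (23, Fay, 34, 35, 12), (3, Fay, 13, 16, 1), (3, Fay, 13, 19, 32), (3, Fay, 13, 23, 34), (3, Fay, 13, 3, 13), (3, Fay, 13, 35, 12), (35, Fay, 12, 16, 1), (35, Fay, 12, 19, 32), (35, Fay, 12, 23, 34), (35, Fay, 12, 3, 13), (35, Fay, 12, 35, 12), (37, Mo, 9, 1, 34), (37, Mo, 9, 10, 30), (37, Mo, 9, 13, 11), (37, Mo, 9, 37, 9), (37, Mo, 9, 39, 22), (39, Mo, 22, 1, 34), (39, Mo, 22, 10, 30), (39, Mo, 22, 13, 11), (39, Mo, 22, 37, 9), (39, Mo, 22, 39, 22)}
Filtering on tid < tid2 leaves {(10, Mo, 30, 1, 34), (13, Mo, 11, 1, 34), (13, Mo, 11, 10, 30), (13, Mo, 11, 39, 22), (16, Fay, 1, 19, 32), (16, Fay, 1, 23, 34), (16, Fay, 1, 3, 13), (16, Fay, 1, 35, 12), (19, Fay, 32, 23, 34), (3, Fay, 13, 19, 32), (3, Fay, 13, 23, 34), (35, Fay, 12, 19, 32), (35, Fay, 12, 23, 34), (35, Fay, 12, 3, 13), (37, Mo, 9, 1, 34), (37, Mo, 9, 10, 30), (37, Mo, 9, 13, 11), (37, Mo, 9, 39, 22), (39, Mo, 22, 1, 34), (39, Mo, 22, 10, 30)}.
Projecting to sname, sid2 (12 duplicate(s) eliminated): {(Fay, 19), (Fay, 23), (Fay, 3), (Fay, 35), (Mo, 1), (Mo, 10), (Mo, 13), (Mo, 39)}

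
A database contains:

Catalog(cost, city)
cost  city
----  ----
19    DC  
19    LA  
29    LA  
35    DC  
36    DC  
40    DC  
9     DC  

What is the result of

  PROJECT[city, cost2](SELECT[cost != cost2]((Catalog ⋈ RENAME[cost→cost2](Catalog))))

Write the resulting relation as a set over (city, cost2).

{(DC, 19), (DC, 35), (DC, 36), (DC, 40), (DC, 9), (LA, 19), (LA, 29)}

ρ[cost→cost2]: schema becomes (cost2, city); tuples unchanged.
Natural join on city: {(19, DC, 19), (19, DC, 35), (19, DC, 36), (19, DC, 40), (19, DC, 9), (19, LA, 19), (19, LA, 29), (29, LA, 19), (29, LA, 29), (35, DC, 19), (35, DC, 35), (35, DC, 36), (35, DC, 40), (35, DC, 9), (36, DC, 19), (36, DC, 35), (36, DC, 36), (36, DC, 40), (36, DC, 9), (40, DC, 19), (40, DC, 35), (40, DC, 36), (40, DC, 40), (40, DC, 9), (9, DC, 19), (9, DC, 35), (9, DC, 36), (9, DC, 40), (9, DC, 9)}
Apply σ_{cost != cost2}; surviving tuples: {(19, DC, 35), (19, DC, 36), (19, DC, 40), (19, DC, 9), (19, LA, 29), (29, LA, 19), (35, DC, 19), (35, DC, 36), (35, DC, 40), (35, DC, 9), (36, DC, 19), (36, DC, 35), (36, DC, 40), (36, DC, 9), (40, DC, 19), (40, DC, 35), (40, DC, 36), (40, DC, 9), (9, DC, 19), (9, DC, 35), (9, DC, 36), (9, DC, 40)}
π[city, cost2]: project onto (city, cost2) (15 duplicate(s) eliminated) → {(DC, 19), (DC, 35), (DC, 36), (DC, 40), (DC, 9), (LA, 19), (LA, 29)}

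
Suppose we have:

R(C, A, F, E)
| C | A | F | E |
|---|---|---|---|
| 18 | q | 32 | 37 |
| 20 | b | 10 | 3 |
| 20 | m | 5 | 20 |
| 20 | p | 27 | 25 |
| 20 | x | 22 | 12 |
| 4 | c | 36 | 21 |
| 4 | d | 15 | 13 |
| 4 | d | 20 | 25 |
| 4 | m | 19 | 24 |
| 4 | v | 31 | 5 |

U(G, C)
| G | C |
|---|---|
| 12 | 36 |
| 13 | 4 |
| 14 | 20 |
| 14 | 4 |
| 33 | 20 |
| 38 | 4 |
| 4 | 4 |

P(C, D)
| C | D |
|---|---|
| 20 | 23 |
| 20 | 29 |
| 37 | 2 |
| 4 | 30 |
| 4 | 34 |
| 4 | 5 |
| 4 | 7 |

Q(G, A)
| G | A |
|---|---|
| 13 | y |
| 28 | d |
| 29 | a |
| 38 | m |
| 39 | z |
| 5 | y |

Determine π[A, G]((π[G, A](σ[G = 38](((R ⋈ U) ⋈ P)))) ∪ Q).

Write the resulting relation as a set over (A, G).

Joining R and U on C yields {(20, b, 10, 3, 14), (20, b, 10, 3, 33), (20, m, 5, 20, 14), (20, m, 5, 20, 33), (20, p, 27, 25, 14), (20, p, 27, 25, 33), (20, x, 22, 12, 14), (20, x, 22, 12, 33), (4, c, 36, 21, 13), (4, c, 36, 21, 14), (4, c, 36, 21, 38), (4, c, 36, 21, 4), (4, d, 15, 13, 13), (4, d, 15, 13, 14), (4, d, 15, 13, 38), (4, d, 15, 13, 4), (4, d, 20, 25, 13), (4, d, 20, 25, 14), (4, d, 20, 25, 38), (4, d, 20, 25, 4), (4, m, 19, 24, 13), (4, m, 19, 24, 14), (4, m, 19, 24, 38), (4, m, 19, 24, 4), (4, v, 31, 5, 13), (4, v, 31, 5, 14), (4, v, 31, 5, 38), (4, v, 31, 5, 4)}.
Joining (R ⋈ U) and P on C yields {(20, b, 10, 3, 14, 23), (20, b, 10, 3, 14, 29), (20, b, 10, 3, 33, 23), (20, b, 10, 3, 33, 29), (20, m, 5, 20, 14, 23), (20, m, 5, 20, 14, 29), (20, m, 5, 20, 33, 23), (20, m, 5, 20, 33, 29), (20, p, 27, 25, 14, 23), (20, p, 27, 25, 14, 29), (20, p, 27, 25, 33, 23), (20, p, 27, 25, 33, 29), (20, x, 22, 12, 14, 23), (20, x, 22, 12, 14, 29), (20, x, 22, 12, 33, 23), (20, x, 22, 12, 33, 29), (4, c, 36, 21, 13, 30), (4, c, 36, 21, 13, 34), (4, c, 36, 21, 13, 5), (4, c, 36, 21, 13, 7), (4, c, 36, 21, 14, 30), (4, c, 36, 21, 14, 34), (4, c, 36, 21, 14, 5), (4, c, 36, 21, 14, 7), (4, c, 36, 21, 38, 30), (4, c, 36, 21, 38, 34), (4, c, 36, 21, 38, 5), (4, c, 36, 21, 38, 7), (4, c, 36, 21, 4, 30), (4, c, 36, 21, 4, 34), (4, c, 36, 21, 4, 5), (4, c, 36, 21, 4, 7), (4, d, 15, 13, 13, 30), (4, d, 15, 13, 13, 34), (4, d, 15, 13, 13, 5), (4, d, 15, 13, 13, 7), (4, d, 15, 13, 14, 30), (4, d, 15, 13, 14, 34), (4, d, 15, 13, 14, 5), (4, d, 15, 13, 14, 7), (4, d, 15, 13, 38, 30), (4, d, 15, 13, 38, 34), (4, d, 15, 13, 38, 5), (4, d, 15, 13, 38, 7), (4, d, 15, 13, 4, 30), (4, d, 15, 13, 4, 34), (4, d, 15, 13, 4, 5), (4, d, 15, 13, 4, 7), (4, d, 20, 25, 13, 30), (4, d, 20, 25, 13, 34), (4, d, 20, 25, 13, 5), (4, d, 20, 25, 13, 7), (4, d, 20, 25, 14, 30), (4, d, 20, 25, 14, 34), (4, d, 20, 25, 14, 5), (4, d, 20, 25, 14, 7), (4, d, 20, 25, 38, 30), (4, d, 20, 25, 38, 34), (4, d, 20, 25, 38, 5), (4, d, 20, 25, 38, 7), (4, d, 20, 25, 4, 30), (4, d, 20, 25, 4, 34), (4, d, 20, 25, 4, 5), (4, d, 20, 25, 4, 7), (4, m, 19, 24, 13, 30), (4, m, 19, 24, 13, 34), (4, m, 19, 24, 13, 5), (4, m, 19, 24, 13, 7), (4, m, 19, 24, 14, 30), (4, m, 19, 24, 14, 34), (4, m, 19, 24, 14, 5), (4, m, 19, 24, 14, 7), (4, m, 19, 24, 38, 30), (4, m, 19, 24, 38, 34), (4, m, 19, 24, 38, 5), (4, m, 19, 24, 38, 7), (4, m, 19, 24, 4, 30), (4, m, 19, 24, 4, 34), (4, m, 19, 24, 4, 5), (4, m, 19, 24, 4, 7), (4, v, 31, 5, 13, 30), (4, v, 31, 5, 13, 34), (4, v, 31, 5, 13, 5), (4, v, 31, 5, 13, 7), (4, v, 31, 5, 14, 30), (4, v, 31, 5, 14, 34), (4, v, 31, 5, 14, 5), (4, v, 31, 5, 14, 7), (4, v, 31, 5, 38, 30), (4, v, 31, 5, 38, 34), (4, v, 31, 5, 38, 5), (4, v, 31, 5, 38, 7), (4, v, 31, 5, 4, 30), (4, v, 31, 5, 4, 34), (4, v, 31, 5, 4, 5), (4, v, 31, 5, 4, 7)}.
σ[G = 38]: keep tuples satisfying G = 38 → {(4, c, 36, 21, 38, 30), (4, c, 36, 21, 38, 34), (4, c, 36, 21, 38, 5), (4, c, 36, 21, 38, 7), (4, d, 15, 13, 38, 30), (4, d, 15, 13, 38, 34), (4, d, 15, 13, 38, 5), (4, d, 15, 13, 38, 7), (4, d, 20, 25, 38, 30), (4, d, 20, 25, 38, 34), (4, d, 20, 25, 38, 5), (4, d, 20, 25, 38, 7), (4, m, 19, 24, 38, 30), (4, m, 19, 24, 38, 34), (4, m, 19, 24, 38, 5), (4, m, 19, 24, 38, 7), (4, v, 31, 5, 38, 30), (4, v, 31, 5, 38, 34), (4, v, 31, 5, 38, 5), (4, v, 31, 5, 38, 7)}
π[G, A]: project onto (G, A) (16 duplicate(s) eliminated) → {(38, c), (38, d), (38, m), (38, v)}
Union: {(38, c), (38, d), (38, m), (38, v)} with {(13, y), (28, d), (29, a), (38, m), (39, z), (5, y)} → {(13, y), (28, d), (29, a), (38, c), (38, d), (38, m), (38, v), (39, z), (5, y)}
π[A, G]: project onto (A, G) → {(a, 29), (c, 38), (d, 28), (d, 38), (m, 38), (v, 38), (y, 13), (y, 5), (z, 39)}

{(a, 29), (c, 38), (d, 28), (d, 38), (m, 38), (v, 38), (y, 13), (y, 5), (z, 39)}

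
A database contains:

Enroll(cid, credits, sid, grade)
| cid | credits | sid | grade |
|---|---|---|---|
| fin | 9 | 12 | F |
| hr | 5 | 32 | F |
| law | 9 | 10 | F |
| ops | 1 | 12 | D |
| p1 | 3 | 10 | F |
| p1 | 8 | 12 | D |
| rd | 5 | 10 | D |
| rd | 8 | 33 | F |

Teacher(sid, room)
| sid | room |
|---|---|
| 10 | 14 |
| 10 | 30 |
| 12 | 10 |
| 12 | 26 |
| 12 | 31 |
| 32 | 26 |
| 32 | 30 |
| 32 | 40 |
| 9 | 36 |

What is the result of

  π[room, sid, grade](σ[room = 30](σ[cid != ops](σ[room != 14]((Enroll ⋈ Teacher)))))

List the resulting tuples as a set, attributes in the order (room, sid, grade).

Joining Enroll and Teacher on sid yields {(fin, 9, 12, F, 10), (fin, 9, 12, F, 26), (fin, 9, 12, F, 31), (hr, 5, 32, F, 26), (hr, 5, 32, F, 30), (hr, 5, 32, F, 40), (law, 9, 10, F, 14), (law, 9, 10, F, 30), (ops, 1, 12, D, 10), (ops, 1, 12, D, 26), (ops, 1, 12, D, 31), (p1, 3, 10, F, 14), (p1, 3, 10, F, 30), (p1, 8, 12, D, 10), (p1, 8, 12, D, 26), (p1, 8, 12, D, 31), (rd, 5, 10, D, 14), (rd, 5, 10, D, 30)}.
Filtering on room != 14 leaves {(fin, 9, 12, F, 10), (fin, 9, 12, F, 26), (fin, 9, 12, F, 31), (hr, 5, 32, F, 26), (hr, 5, 32, F, 30), (hr, 5, 32, F, 40), (law, 9, 10, F, 30), (ops, 1, 12, D, 10), (ops, 1, 12, D, 26), (ops, 1, 12, D, 31), (p1, 3, 10, F, 30), (p1, 8, 12, D, 10), (p1, 8, 12, D, 26), (p1, 8, 12, D, 31), (rd, 5, 10, D, 30)}.
Filtering on cid != ops leaves {(fin, 9, 12, F, 10), (fin, 9, 12, F, 26), (fin, 9, 12, F, 31), (hr, 5, 32, F, 26), (hr, 5, 32, F, 30), (hr, 5, 32, F, 40), (law, 9, 10, F, 30), (p1, 3, 10, F, 30), (p1, 8, 12, D, 10), (p1, 8, 12, D, 26), (p1, 8, 12, D, 31), (rd, 5, 10, D, 30)}.
Filtering on room = 30 leaves {(hr, 5, 32, F, 30), (law, 9, 10, F, 30), (p1, 3, 10, F, 30), (rd, 5, 10, D, 30)}.
π[room, sid, grade]: project onto (room, sid, grade) (1 duplicate(s) eliminated) → {(30, 10, D), (30, 10, F), (30, 32, F)}

{(30, 10, D), (30, 10, F), (30, 32, F)}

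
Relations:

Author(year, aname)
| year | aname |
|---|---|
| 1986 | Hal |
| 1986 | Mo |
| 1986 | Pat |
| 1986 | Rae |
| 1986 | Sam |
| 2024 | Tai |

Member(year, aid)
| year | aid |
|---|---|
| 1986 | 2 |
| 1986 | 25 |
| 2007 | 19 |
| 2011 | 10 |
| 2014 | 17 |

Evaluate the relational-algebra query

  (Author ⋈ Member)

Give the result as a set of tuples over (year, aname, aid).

{(1986, Hal, 2), (1986, Hal, 25), (1986, Mo, 2), (1986, Mo, 25), (1986, Pat, 2), (1986, Pat, 25), (1986, Rae, 2), (1986, Rae, 25), (1986, Sam, 2), (1986, Sam, 25)}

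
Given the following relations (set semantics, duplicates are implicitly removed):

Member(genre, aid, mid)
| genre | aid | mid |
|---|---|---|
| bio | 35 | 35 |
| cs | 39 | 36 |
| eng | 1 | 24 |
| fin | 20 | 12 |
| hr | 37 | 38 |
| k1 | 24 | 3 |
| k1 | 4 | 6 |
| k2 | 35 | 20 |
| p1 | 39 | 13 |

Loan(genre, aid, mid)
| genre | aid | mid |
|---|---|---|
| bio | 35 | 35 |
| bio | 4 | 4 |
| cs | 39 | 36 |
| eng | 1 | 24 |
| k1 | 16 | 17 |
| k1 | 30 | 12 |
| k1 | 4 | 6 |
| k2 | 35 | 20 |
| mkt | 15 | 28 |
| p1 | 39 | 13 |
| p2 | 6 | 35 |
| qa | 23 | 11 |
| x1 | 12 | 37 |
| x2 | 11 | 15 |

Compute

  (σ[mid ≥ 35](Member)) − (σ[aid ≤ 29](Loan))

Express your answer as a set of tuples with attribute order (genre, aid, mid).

Selection mid ≥ 35: {(bio, 35, 35), (cs, 39, 36), (hr, 37, 38)}
Selection aid ≤ 29: {(bio, 4, 4), (eng, 1, 24), (k1, 16, 17), (k1, 4, 6), (mkt, 15, 28), (p2, 6, 35), (qa, 23, 11), (x1, 12, 37), (x2, 11, 15)}
Taking the difference: {(bio, 35, 35), (cs, 39, 36), (hr, 37, 38)}

{(bio, 35, 35), (cs, 39, 36), (hr, 37, 38)}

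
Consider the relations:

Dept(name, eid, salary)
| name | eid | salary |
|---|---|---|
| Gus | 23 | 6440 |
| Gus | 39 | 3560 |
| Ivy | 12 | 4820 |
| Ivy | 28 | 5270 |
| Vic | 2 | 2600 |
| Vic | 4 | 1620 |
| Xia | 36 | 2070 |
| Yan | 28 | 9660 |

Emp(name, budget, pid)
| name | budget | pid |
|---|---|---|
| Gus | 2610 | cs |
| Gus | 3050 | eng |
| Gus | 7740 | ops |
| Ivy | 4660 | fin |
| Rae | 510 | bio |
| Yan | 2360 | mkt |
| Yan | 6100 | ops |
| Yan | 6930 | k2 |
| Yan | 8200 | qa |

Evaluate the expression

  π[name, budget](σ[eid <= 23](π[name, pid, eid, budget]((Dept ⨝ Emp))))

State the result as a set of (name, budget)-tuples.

Joining Dept and Emp on name yields {(Gus, 23, 6440, 2610, cs), (Gus, 23, 6440, 3050, eng), (Gus, 23, 6440, 7740, ops), (Gus, 39, 3560, 2610, cs), (Gus, 39, 3560, 3050, eng), (Gus, 39, 3560, 7740, ops), (Ivy, 12, 4820, 4660, fin), (Ivy, 28, 5270, 4660, fin), (Yan, 28, 9660, 2360, mkt), (Yan, 28, 9660, 6100, ops), (Yan, 28, 9660, 6930, k2), (Yan, 28, 9660, 8200, qa)}.
π[name, pid, eid, budget]: project onto (name, pid, eid, budget) → {(Gus, cs, 23, 2610), (Gus, cs, 39, 2610), (Gus, eng, 23, 3050), (Gus, eng, 39, 3050), (Gus, ops, 23, 7740), (Gus, ops, 39, 7740), (Ivy, fin, 12, 4660), (Ivy, fin, 28, 4660), (Yan, k2, 28, 6930), (Yan, mkt, 28, 2360), (Yan, ops, 28, 6100), (Yan, qa, 28, 8200)}
σ[eid <= 23]: keep tuples satisfying eid <= 23 → {(Gus, cs, 23, 2610), (Gus, eng, 23, 3050), (Gus, ops, 23, 7740), (Ivy, fin, 12, 4660)}
π[name, budget]: project onto (name, budget) → {(Gus, 2610), (Gus, 3050), (Gus, 7740), (Ivy, 4660)}

{(Gus, 2610), (Gus, 3050), (Gus, 7740), (Ivy, 4660)}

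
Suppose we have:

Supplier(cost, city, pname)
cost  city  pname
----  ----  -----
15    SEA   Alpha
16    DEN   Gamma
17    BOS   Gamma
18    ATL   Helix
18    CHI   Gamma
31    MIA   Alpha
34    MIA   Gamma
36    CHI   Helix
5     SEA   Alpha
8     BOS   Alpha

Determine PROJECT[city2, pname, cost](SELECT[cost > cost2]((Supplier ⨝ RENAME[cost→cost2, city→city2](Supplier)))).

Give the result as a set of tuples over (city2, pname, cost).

ρ[cost→cost2, city→city2]: schema becomes (cost2, city2, pname); tuples unchanged.
Natural join on pname: {(15, SEA, Alpha, 15, SEA), (15, SEA, Alpha, 31, MIA), (15, SEA, Alpha, 5, SEA), (15, SEA, Alpha, 8, BOS), (16, DEN, Gamma, 16, DEN), (16, DEN, Gamma, 17, BOS), (16, DEN, Gamma, 18, CHI), (16, DEN, Gamma, 34, MIA), (17, BOS, Gamma, 16, DEN), (17, BOS, Gamma, 17, BOS), (17, BOS, Gamma, 18, CHI), (17, BOS, Gamma, 34, MIA), (18, ATL, Helix, 18, ATL), (18, ATL, Helix, 36, CHI), (18, CHI, Gamma, 16, DEN), (18, CHI, Gamma, 17, BOS), (18, CHI, Gamma, 18, CHI), (18, CHI, Gamma, 34, MIA), (31, MIA, Alpha, 15, SEA), (31, MIA, Alpha, 31, MIA), (31, MIA, Alpha, 5, SEA), (31, MIA, Alpha, 8, BOS), (34, MIA, Gamma, 16, DEN), (34, MIA, Gamma, 17, BOS), (34, MIA, Gamma, 18, CHI), (34, MIA, Gamma, 34, MIA), (36, CHI, Helix, 18, ATL), (36, CHI, Helix, 36, CHI), (5, SEA, Alpha, 15, SEA), (5, SEA, Alpha, 31, MIA), (5, SEA, Alpha, 5, SEA), (5, SEA, Alpha, 8, BOS), (8, BOS, Alpha, 15, SEA), (8, BOS, Alpha, 31, MIA), (8, BOS, Alpha, 5, SEA), (8, BOS, Alpha, 8, BOS)}
Selection cost > cost2: {(15, SEA, Alpha, 5, SEA), (15, SEA, Alpha, 8, BOS), (17, BOS, Gamma, 16, DEN), (18, CHI, Gamma, 16, DEN), (18, CHI, Gamma, 17, BOS), (31, MIA, Alpha, 15, SEA), (31, MIA, Alpha, 5, SEA), (31, MIA, Alpha, 8, BOS), (34, MIA, Gamma, 16, DEN), (34, MIA, Gamma, 17, BOS), (34, MIA, Gamma, 18, CHI), (36, CHI, Helix, 18, ATL), (8, BOS, Alpha, 5, SEA)}
π_{city2, pname, cost} gives {(ATL, Helix, 36), (BOS, Alpha, 15), (BOS, Alpha, 31), (BOS, Gamma, 18), (BOS, Gamma, 34), (CHI, Gamma, 34), (DEN, Gamma, 17), (DEN, Gamma, 18), (DEN, Gamma, 34), (SEA, Alpha, 15), (SEA, Alpha, 31), (SEA, Alpha, 8)} (1 duplicate(s) eliminated).

{(ATL, Helix, 36), (BOS, Alpha, 15), (BOS, Alpha, 31), (BOS, Gamma, 18), (BOS, Gamma, 34), (CHI, Gamma, 34), (DEN, Gamma, 17), (DEN, Gamma, 18), (DEN, Gamma, 34), (SEA, Alpha, 15), (SEA, Alpha, 31), (SEA, Alpha, 8)}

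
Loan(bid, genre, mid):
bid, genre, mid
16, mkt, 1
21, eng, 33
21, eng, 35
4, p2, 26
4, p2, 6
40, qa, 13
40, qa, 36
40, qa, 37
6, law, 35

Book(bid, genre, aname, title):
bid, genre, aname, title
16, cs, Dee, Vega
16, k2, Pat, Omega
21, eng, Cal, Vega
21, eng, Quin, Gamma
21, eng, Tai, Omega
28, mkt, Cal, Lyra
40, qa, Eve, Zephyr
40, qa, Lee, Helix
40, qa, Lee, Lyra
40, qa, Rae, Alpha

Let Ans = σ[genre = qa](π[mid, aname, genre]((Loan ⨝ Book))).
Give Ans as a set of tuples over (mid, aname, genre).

Joining Loan and Book on bid, genre yields {(21, eng, 33, Cal, Vega), (21, eng, 33, Quin, Gamma), (21, eng, 33, Tai, Omega), (21, eng, 35, Cal, Vega), (21, eng, 35, Quin, Gamma), (21, eng, 35, Tai, Omega), (40, qa, 13, Eve, Zephyr), (40, qa, 13, Lee, Helix), (40, qa, 13, Lee, Lyra), (40, qa, 13, Rae, Alpha), (40, qa, 36, Eve, Zephyr), (40, qa, 36, Lee, Helix), (40, qa, 36, Lee, Lyra), (40, qa, 36, Rae, Alpha), (40, qa, 37, Eve, Zephyr), (40, qa, 37, Lee, Helix), (40, qa, 37, Lee, Lyra), (40, qa, 37, Rae, Alpha)}.
Projecting to mid, aname, genre (3 duplicate(s) eliminated): {(13, Eve, qa), (13, Lee, qa), (13, Rae, qa), (33, Cal, eng), (33, Quin, eng), (33, Tai, eng), (35, Cal, eng), (35, Quin, eng), (35, Tai, eng), (36, Eve, qa), (36, Lee, qa), (36, Rae, qa), (37, Eve, qa), (37, Lee, qa), (37, Rae, qa)}
Apply σ_{genre = qa}; surviving tuples: {(13, Eve, qa), (13, Lee, qa), (13, Rae, qa), (36, Eve, qa), (36, Lee, qa), (36, Rae, qa), (37, Eve, qa), (37, Lee, qa), (37, Rae, qa)}

{(13, Eve, qa), (13, Lee, qa), (13, Rae, qa), (36, Eve, qa), (36, Lee, qa), (36, Rae, qa), (37, Eve, qa), (37, Lee, qa), (37, Rae, qa)}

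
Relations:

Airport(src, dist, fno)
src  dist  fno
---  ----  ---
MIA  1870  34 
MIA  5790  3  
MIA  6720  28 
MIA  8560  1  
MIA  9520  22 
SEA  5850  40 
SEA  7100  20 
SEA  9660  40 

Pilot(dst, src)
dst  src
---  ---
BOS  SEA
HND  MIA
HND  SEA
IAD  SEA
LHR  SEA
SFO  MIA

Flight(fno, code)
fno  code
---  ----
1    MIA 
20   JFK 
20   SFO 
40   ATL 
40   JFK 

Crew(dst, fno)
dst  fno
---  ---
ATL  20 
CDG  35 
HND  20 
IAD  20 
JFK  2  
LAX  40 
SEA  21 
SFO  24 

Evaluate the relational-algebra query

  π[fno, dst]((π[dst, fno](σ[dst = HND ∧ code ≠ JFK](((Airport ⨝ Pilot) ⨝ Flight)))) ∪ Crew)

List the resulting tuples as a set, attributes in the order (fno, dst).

Airport ⋈ Pilot (natural join on src): {(MIA, 1870, 34, HND), (MIA, 1870, 34, SFO), (MIA, 5790, 3, HND), (MIA, 5790, 3, SFO), (MIA, 6720, 28, HND), (MIA, 6720, 28, SFO), (MIA, 8560, 1, HND), (MIA, 8560, 1, SFO), (MIA, 9520, 22, HND), (MIA, 9520, 22, SFO), (SEA, 5850, 40, BOS), (SEA, 5850, 40, HND), (SEA, 5850, 40, IAD), (SEA, 5850, 40, LHR), (SEA, 7100, 20, BOS), (SEA, 7100, 20, HND), (SEA, 7100, 20, IAD), (SEA, 7100, 20, LHR), (SEA, 9660, 40, BOS), (SEA, 9660, 40, HND), (SEA, 9660, 40, IAD), (SEA, 9660, 40, LHR)}
(Airport ⨝ Pilot) ⋈ Flight (natural join on fno): {(MIA, 8560, 1, HND, MIA), (MIA, 8560, 1, SFO, MIA), (SEA, 5850, 40, BOS, ATL), (SEA, 5850, 40, BOS, JFK), (SEA, 5850, 40, HND, ATL), (SEA, 5850, 40, HND, JFK), (SEA, 5850, 40, IAD, ATL), (SEA, 5850, 40, IAD, JFK), (SEA, 5850, 40, LHR, ATL), (SEA, 5850, 40, LHR, JFK), (SEA, 7100, 20, BOS, JFK), (SEA, 7100, 20, BOS, SFO), (SEA, 7100, 20, HND, JFK), (SEA, 7100, 20, HND, SFO), (SEA, 7100, 20, IAD, JFK), (SEA, 7100, 20, IAD, SFO), (SEA, 7100, 20, LHR, JFK), (SEA, 7100, 20, LHR, SFO), (SEA, 9660, 40, BOS, ATL), (SEA, 9660, 40, BOS, JFK), (SEA, 9660, 40, HND, ATL), (SEA, 9660, 40, HND, JFK), (SEA, 9660, 40, IAD, ATL), (SEA, 9660, 40, IAD, JFK), (SEA, 9660, 40, LHR, ATL), (SEA, 9660, 40, LHR, JFK)}
Filtering on dst = HND ∧ code ≠ JFK leaves {(MIA, 8560, 1, HND, MIA), (SEA, 5850, 40, HND, ATL), (SEA, 7100, 20, HND, SFO), (SEA, 9660, 40, HND, ATL)}.
π_{dst, fno} gives {(HND, 1), (HND, 20), (HND, 40)} (1 duplicate(s) eliminated).
Set union of the two operands is {(ATL, 20), (CDG, 35), (HND, 1), (HND, 20), (HND, 40), (IAD, 20), (JFK, 2), (LAX, 40), (SEA, 21), (SFO, 24)}.
π_{fno, dst} gives {(1, HND), (2, JFK), (20, ATL), (20, HND), (20, IAD), (21, SEA), (24, SFO), (35, CDG), (40, HND), (40, LAX)}.

{(1, HND), (2, JFK), (20, ATL), (20, HND), (20, IAD), (21, SEA), (24, SFO), (35, CDG), (40, HND), (40, LAX)}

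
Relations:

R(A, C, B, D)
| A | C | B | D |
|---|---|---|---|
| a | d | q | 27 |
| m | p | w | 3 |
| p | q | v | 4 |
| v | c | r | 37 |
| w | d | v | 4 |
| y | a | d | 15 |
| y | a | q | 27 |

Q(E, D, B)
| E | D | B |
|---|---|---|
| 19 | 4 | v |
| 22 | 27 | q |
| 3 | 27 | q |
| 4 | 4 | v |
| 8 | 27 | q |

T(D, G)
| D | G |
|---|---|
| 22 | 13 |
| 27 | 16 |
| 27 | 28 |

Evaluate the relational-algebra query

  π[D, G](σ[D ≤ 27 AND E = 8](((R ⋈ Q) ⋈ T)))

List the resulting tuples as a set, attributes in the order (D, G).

R ⋈ Q (natural join on B, D): {(a, d, q, 27, 22), (a, d, q, 27, 3), (a, d, q, 27, 8), (p, q, v, 4, 19), (p, q, v, 4, 4), (w, d, v, 4, 19), (w, d, v, 4, 4), (y, a, q, 27, 22), (y, a, q, 27, 3), (y, a, q, 27, 8)}
(R ⋈ Q) ⋈ T (natural join on D): {(a, d, q, 27, 22, 16), (a, d, q, 27, 22, 28), (a, d, q, 27, 3, 16), (a, d, q, 27, 3, 28), (a, d, q, 27, 8, 16), (a, d, q, 27, 8, 28), (y, a, q, 27, 22, 16), (y, a, q, 27, 22, 28), (y, a, q, 27, 3, 16), (y, a, q, 27, 3, 28), (y, a, q, 27, 8, 16), (y, a, q, 27, 8, 28)}
Filtering on D ≤ 27 AND E = 8 leaves {(a, d, q, 27, 8, 16), (a, d, q, 27, 8, 28), (y, a, q, 27, 8, 16), (y, a, q, 27, 8, 28)}.
π[D, G]: project onto (D, G) (2 duplicate(s) eliminated) → {(27, 16), (27, 28)}

{(27, 16), (27, 28)}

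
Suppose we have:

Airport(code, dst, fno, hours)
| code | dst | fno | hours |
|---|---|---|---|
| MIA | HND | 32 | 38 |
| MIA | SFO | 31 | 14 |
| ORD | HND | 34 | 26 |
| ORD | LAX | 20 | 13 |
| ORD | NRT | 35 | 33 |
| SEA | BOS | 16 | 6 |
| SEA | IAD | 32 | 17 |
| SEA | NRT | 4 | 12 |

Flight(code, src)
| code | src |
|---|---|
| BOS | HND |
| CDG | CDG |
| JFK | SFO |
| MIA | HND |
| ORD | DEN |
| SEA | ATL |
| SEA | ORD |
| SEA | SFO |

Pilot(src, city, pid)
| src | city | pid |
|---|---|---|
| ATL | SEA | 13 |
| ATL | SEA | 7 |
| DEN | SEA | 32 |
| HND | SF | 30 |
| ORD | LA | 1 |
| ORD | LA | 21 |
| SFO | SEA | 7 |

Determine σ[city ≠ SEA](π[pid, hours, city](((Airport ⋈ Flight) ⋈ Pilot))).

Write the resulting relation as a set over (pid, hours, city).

{(1, 12, LA), (1, 17, LA), (1, 6, LA), (21, 12, LA), (21, 17, LA), (21, 6, LA), (30, 14, SF), (30, 38, SF)}

Airport ⋈ Flight (natural join on code): {(MIA, HND, 32, 38, HND), (MIA, SFO, 31, 14, HND), (ORD, HND, 34, 26, DEN), (ORD, LAX, 20, 13, DEN), (ORD, NRT, 35, 33, DEN), (SEA, BOS, 16, 6, ATL), (SEA, BOS, 16, 6, ORD), (SEA, BOS, 16, 6, SFO), (SEA, IAD, 32, 17, ATL), (SEA, IAD, 32, 17, ORD), (SEA, IAD, 32, 17, SFO), (SEA, NRT, 4, 12, ATL), (SEA, NRT, 4, 12, ORD), (SEA, NRT, 4, 12, SFO)}
(Airport ⋈ Flight) ⋈ Pilot (natural join on src): {(MIA, HND, 32, 38, HND, SF, 30), (MIA, SFO, 31, 14, HND, SF, 30), (ORD, HND, 34, 26, DEN, SEA, 32), (ORD, LAX, 20, 13, DEN, SEA, 32), (ORD, NRT, 35, 33, DEN, SEA, 32), (SEA, BOS, 16, 6, ATL, SEA, 13), (SEA, BOS, 16, 6, ATL, SEA, 7), (SEA, BOS, 16, 6, ORD, LA, 1), (SEA, BOS, 16, 6, ORD, LA, 21), (SEA, BOS, 16, 6, SFO, SEA, 7), (SEA, IAD, 32, 17, ATL, SEA, 13), (SEA, IAD, 32, 17, ATL, SEA, 7), (SEA, IAD, 32, 17, ORD, LA, 1), (SEA, IAD, 32, 17, ORD, LA, 21), (SEA, IAD, 32, 17, SFO, SEA, 7), (SEA, NRT, 4, 12, ATL, SEA, 13), (SEA, NRT, 4, 12, ATL, SEA, 7), (SEA, NRT, 4, 12, ORD, LA, 1), (SEA, NRT, 4, 12, ORD, LA, 21), (SEA, NRT, 4, 12, SFO, SEA, 7)}
π[pid, hours, city]: project onto (pid, hours, city) (3 duplicate(s) eliminated) → {(1, 12, LA), (1, 17, LA), (1, 6, LA), (13, 12, SEA), (13, 17, SEA), (13, 6, SEA), (21, 12, LA), (21, 17, LA), (21, 6, LA), (30, 14, SF), (30, 38, SF), (32, 13, SEA), (32, 26, SEA), (32, 33, SEA), (7, 12, SEA), (7, 17, SEA), (7, 6, SEA)}
σ[city ≠ SEA]: keep tuples satisfying city ≠ SEA → {(1, 12, LA), (1, 17, LA), (1, 6, LA), (21, 12, LA), (21, 17, LA), (21, 6, LA), (30, 14, SF), (30, 38, SF)}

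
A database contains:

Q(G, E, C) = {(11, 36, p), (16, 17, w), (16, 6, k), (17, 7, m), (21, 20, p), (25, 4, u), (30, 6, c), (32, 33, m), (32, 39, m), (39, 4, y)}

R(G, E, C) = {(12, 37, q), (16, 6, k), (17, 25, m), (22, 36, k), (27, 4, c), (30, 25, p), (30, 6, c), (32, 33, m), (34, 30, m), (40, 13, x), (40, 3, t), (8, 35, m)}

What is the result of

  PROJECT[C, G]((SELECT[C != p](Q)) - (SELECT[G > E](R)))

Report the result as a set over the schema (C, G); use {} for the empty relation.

Selection C != p: {(16, 17, w), (16, 6, k), (17, 7, m), (25, 4, u), (30, 6, c), (32, 33, m), (32, 39, m), (39, 4, y)}
Selection G > E: {(16, 6, k), (27, 4, c), (30, 25, p), (30, 6, c), (34, 30, m), (40, 13, x), (40, 3, t)}
Difference: {(16, 17, w), (16, 6, k), (17, 7, m), (25, 4, u), (30, 6, c), (32, 33, m), (32, 39, m), (39, 4, y)} with {(16, 6, k), (27, 4, c), (30, 25, p), (30, 6, c), (34, 30, m), (40, 13, x), (40, 3, t)} → {(16, 17, w), (17, 7, m), (25, 4, u), (32, 33, m), (32, 39, m), (39, 4, y)}
π_{C, G} gives {(m, 17), (m, 32), (u, 25), (w, 16), (y, 39)} (1 duplicate(s) eliminated).

{(m, 17), (m, 32), (u, 25), (w, 16), (y, 39)}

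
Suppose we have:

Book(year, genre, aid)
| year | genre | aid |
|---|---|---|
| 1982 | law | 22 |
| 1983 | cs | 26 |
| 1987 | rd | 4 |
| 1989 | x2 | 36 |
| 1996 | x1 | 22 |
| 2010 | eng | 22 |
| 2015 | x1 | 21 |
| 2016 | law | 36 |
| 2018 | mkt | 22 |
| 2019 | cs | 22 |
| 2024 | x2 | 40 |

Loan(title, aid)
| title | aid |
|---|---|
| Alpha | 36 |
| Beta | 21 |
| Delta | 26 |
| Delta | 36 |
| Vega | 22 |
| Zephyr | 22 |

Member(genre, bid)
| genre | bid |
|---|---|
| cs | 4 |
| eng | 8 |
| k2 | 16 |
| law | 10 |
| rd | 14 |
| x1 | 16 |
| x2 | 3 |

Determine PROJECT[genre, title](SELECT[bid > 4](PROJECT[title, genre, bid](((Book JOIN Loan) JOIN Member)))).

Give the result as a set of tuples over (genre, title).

Joining Book and Loan on aid yields {(1982, law, 22, Vega), (1982, law, 22, Zephyr), (1983, cs, 26, Delta), (1989, x2, 36, Alpha), (1989, x2, 36, Delta), (1996, x1, 22, Vega), (1996, x1, 22, Zephyr), (2010, eng, 22, Vega), (2010, eng, 22, Zephyr), (2015, x1, 21, Beta), (2016, law, 36, Alpha), (2016, law, 36, Delta), (2018, mkt, 22, Vega), (2018, mkt, 22, Zephyr), (2019, cs, 22, Vega), (2019, cs, 22, Zephyr)}.
Joining (Book JOIN Loan) and Member on genre yields {(1982, law, 22, Vega, 10), (1982, law, 22, Zephyr, 10), (1983, cs, 26, Delta, 4), (1989, x2, 36, Alpha, 3), (1989, x2, 36, Delta, 3), (1996, x1, 22, Vega, 16), (1996, x1, 22, Zephyr, 16), (2010, eng, 22, Vega, 8), (2010, eng, 22, Zephyr, 8), (2015, x1, 21, Beta, 16), (2016, law, 36, Alpha, 10), (2016, law, 36, Delta, 10), (2019, cs, 22, Vega, 4), (2019, cs, 22, Zephyr, 4)}.
π_{title, genre, bid} gives {(Alpha, law, 10), (Alpha, x2, 3), (Beta, x1, 16), (Delta, cs, 4), (Delta, law, 10), (Delta, x2, 3), (Vega, cs, 4), (Vega, eng, 8), (Vega, law, 10), (Vega, x1, 16), (Zephyr, cs, 4), (Zephyr, eng, 8), (Zephyr, law, 10), (Zephyr, x1, 16)}.
σ[bid > 4]: keep tuples satisfying bid > 4 → {(Alpha, law, 10), (Beta, x1, 16), (Delta, law, 10), (Vega, eng, 8), (Vega, law, 10), (Vega, x1, 16), (Zephyr, eng, 8), (Zephyr, law, 10), (Zephyr, x1, 16)}
π_{genre, title} gives {(eng, Vega), (eng, Zephyr), (law, Alpha), (law, Delta), (law, Vega), (law, Zephyr), (x1, Beta), (x1, Vega), (x1, Zephyr)}.

{(eng, Vega), (eng, Zephyr), (law, Alpha), (law, Delta), (law, Vega), (law, Zephyr), (x1, Beta), (x1, Vega), (x1, Zephyr)}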